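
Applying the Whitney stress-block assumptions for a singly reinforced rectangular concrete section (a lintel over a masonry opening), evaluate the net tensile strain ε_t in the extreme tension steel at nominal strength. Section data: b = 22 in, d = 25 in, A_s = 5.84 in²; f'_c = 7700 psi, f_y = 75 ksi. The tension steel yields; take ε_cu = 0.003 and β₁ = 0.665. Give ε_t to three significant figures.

ε_t ≈ 0.0134

a = A_s f_y/(0.85 f'_c b) = 3.042 in.
β₁ = 0.665, so c = a/β₁ = 3.042/0.665 = 4.574 in.
From the linear strain diagram with ε_cu = 0.003: ε_t = 0.003 (d − c)/c = 0.003 × (25 − 4.574)/4.574 = 0.0134.
Since ε_t ≥ 0.005, the section is tension-controlled.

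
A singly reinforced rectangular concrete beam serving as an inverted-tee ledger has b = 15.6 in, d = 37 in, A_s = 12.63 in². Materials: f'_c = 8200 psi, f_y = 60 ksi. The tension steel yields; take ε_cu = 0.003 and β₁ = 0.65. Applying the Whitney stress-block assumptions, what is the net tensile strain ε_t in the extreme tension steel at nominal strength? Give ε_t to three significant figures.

a = A_s f_y/(0.85 f'_c b) = 6.969 in.
β₁ = 0.65, so c = a/β₁ = 6.969/0.65 = 10.722 in.
From the linear strain diagram with ε_cu = 0.003: ε_t = 0.003 (d − c)/c = 0.003 × (37 − 10.722)/10.722 = 0.00735.
Since ε_t ≥ 0.005, the section is tension-controlled.

ε_t ≈ 0.00735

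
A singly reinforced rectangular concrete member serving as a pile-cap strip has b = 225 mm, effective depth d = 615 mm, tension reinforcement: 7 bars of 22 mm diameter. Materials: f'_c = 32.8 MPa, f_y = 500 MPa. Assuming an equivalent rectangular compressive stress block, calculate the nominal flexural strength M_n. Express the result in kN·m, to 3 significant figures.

M_n ≈ 677 kN·m

A_s = 7 × 380 = 2660 mm².
T = A_s f_y = 2660 × 500 = 1330000 N = 1330 kN.
From C = T: a = T/(0.85 f'_c b) = 1330000/(0.85 × 32.8 × 225) = 212.02 mm.
M_n = T(d − a/2) = 1330 kN × (615 − 106.01) mm = 676.96 kN·m.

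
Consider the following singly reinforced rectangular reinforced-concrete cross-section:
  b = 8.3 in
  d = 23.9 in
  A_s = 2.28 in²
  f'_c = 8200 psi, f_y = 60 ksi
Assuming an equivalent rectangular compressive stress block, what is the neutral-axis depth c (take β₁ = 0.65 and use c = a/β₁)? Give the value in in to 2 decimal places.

c ≈ 3.64 in

T = A_s f_y = 2.28 × 60 = 136.8 kips.
a = T/(0.85 f'_c b) = 136.8/(0.85 × 8.2 × 8.3) = 2.3647 in.
With β₁ = 0.65, c = a/β₁ = 2.3647/0.65 = 3.64 in.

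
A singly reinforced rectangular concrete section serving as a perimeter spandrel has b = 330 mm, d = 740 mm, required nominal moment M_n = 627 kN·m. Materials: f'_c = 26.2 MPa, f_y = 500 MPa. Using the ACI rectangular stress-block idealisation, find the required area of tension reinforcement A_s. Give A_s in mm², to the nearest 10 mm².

A_s ≈ 1850 mm²

With M_n = 0.85 f'_c a b (d − a/2), solve the quadratic for a:
a = d − √(d² − 2M_n/(0.85 f'_c b)) = 740 − √(740² − 2 × 627×10⁶/(0.85 × 26.2 × 330)) = 126.02 mm.
A_s = 0.85 f'_c a b / f_y = 0.85 × 26.2 × 126.02 × 330 / 500 = 1852.3 mm².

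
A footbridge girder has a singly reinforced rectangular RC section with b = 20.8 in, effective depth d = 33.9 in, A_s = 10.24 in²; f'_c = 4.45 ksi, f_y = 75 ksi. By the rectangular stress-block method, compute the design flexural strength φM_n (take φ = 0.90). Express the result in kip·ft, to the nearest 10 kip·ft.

T = A_s f_y = 10.24 × 75 = 768 kips.
a = T/(0.85 f'_c b) = 768/(0.85 × 4.45 × 20.8) = 9.762 in.
M_n = T(d − a/2) = 768 × (33.9 − 4.881) = 22286.6 kip·in = 22286.6/12 = 1857.22 kip·ft.
φM_n = 0.90 × 1857.22 = 1671.50 kip·ft.

φM_n ≈ 1670 kip·ft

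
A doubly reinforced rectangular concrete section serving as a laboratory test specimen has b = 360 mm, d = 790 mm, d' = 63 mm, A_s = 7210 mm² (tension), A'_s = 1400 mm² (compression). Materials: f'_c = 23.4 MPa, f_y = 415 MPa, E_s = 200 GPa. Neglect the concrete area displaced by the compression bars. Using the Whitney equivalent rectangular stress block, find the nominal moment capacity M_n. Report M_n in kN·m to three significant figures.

Assume both tension and compression steel yield.
Net tension couple steel: A_s − A'_s = 5810 mm².
a = (A_s − A'_s) f_y / (0.85 f'_c b) = 2411150/(0.85 × 23.4 × 360) = 336.73 mm.
c = a/β₁ = 336.73/0.85 = 396.15 mm; ε'_s = 0.003(c − d')/c = 0.0025 ≥ f_y/E_s = 0.0021, so compression steel does yield.
M_n = (A_s − A'_s) f_y (d − a/2) + A'_s f_y (d − d') = [2411150 × (790 − 168.365) + 581000 × (790 − 63)] × 10⁻⁶ = 1498.86 + 422.39 = 1921.25 kN·m.

M_n ≈ 1920 kN·m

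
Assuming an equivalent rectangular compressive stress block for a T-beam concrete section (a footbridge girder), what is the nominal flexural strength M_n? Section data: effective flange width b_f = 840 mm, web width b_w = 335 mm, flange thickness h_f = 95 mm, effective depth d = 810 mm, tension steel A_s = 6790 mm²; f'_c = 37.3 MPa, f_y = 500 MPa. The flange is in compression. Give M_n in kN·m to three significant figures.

M_n ≈ 2510 kN·m

Tension: T = A_s f_y = 6790 × 500 = 3395000 N.
Try a within the flange: a = T/(0.85 f'_c b_f) = 3395000/(0.85 × 37.3 × 840) = 127.48 mm.
a = 127.48 > h_f = 95 mm: the block extends into the web. Split into flange-overhang and web parts.
C_f = 0.85 f'_c (b_f − b_w) h_f = 0.85 × 37.3 × (840 − 335) × 95 = 1521047 N.
Remaining web compression depth: a_w = (T − C_f)/(0.85 f'_c b_w) = (3395000 − 1521047)/(0.85 × 37.3 × 335) = 176.44 mm.
M_n = C_f(d − h_f/2) + (T − C_f)(d − a_w/2) = 1521047 × (810 − 47.5) + 1873953 × (810 − 88.22) = 1159.80 + 1352.58 = 2512.38 × 10⁶ N·mm.
M_n = 2512.38 kN·m.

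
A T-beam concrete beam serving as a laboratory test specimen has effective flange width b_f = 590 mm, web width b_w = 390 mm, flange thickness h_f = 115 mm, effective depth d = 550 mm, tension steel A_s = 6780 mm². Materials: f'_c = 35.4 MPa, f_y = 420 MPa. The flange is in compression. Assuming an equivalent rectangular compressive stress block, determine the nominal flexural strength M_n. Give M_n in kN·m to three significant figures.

Tension: T = A_s f_y = 6780 × 420 = 2847600 N.
Try a within the flange: a = T/(0.85 f'_c b_f) = 2847600/(0.85 × 35.4 × 590) = 160.40 mm.
a = 160.40 > h_f = 115 mm: the block extends into the web. Split into flange-overhang and web parts.
C_f = 0.85 f'_c (b_f − b_w) h_f = 0.85 × 35.4 × (590 − 390) × 115 = 692070 N.
Remaining web compression depth: a_w = (T − C_f)/(0.85 f'_c b_w) = (2847600 − 692070)/(0.85 × 35.4 × 390) = 183.68 mm.
M_n = C_f(d − h_f/2) + (T − C_f)(d − a_w/2) = 692070 × (550 − 57.5) + 2155530 × (550 − 91.84) = 340.84 + 987.58 = 1328.42 × 10⁶ N·mm.
M_n = 1328.42 kN·m.

M_n ≈ 1330 kN·m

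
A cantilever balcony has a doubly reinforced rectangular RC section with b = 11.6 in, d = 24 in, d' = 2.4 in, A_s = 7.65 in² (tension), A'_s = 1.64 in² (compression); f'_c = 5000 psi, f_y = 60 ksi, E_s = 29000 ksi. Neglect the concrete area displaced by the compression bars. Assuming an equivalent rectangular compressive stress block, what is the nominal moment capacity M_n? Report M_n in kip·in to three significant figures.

Assume both steels yield.
a = (A_s − A'_s) f_y/(0.85 f'_c b) = (7.65 − 1.64) × 60/(0.85 × 5 × 11.6) = 7.314 in.
c = a/β₁ = 7.314/0.8 = 9.143 in; ε'_s = 0.003(c − d')/c = 0.0022 ≥ ε_y = 0.0021, so the compression steel yields.
M_n = (A_s − A'_s) f_y (d − a/2) + A'_s f_y (d − d') = 360.6 × (24 − 3.657) + 98.4 × (24 − 2.4) = 7335.7 + 2125.4 = 9461.1 kip·in.

M_n ≈ 9460 kip·in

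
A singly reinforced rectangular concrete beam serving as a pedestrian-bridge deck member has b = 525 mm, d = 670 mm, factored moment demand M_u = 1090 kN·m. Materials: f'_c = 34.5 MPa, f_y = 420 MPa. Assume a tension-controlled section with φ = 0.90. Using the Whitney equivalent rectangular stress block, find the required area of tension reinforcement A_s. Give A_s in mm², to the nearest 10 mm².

M_n = M_u/φ = 1090/0.90 = 1211.11 kN·m.
With M_n = 0.85 f'_c a b (d − a/2), solve the quadratic for a:
a = d − √(d² − 2M_n/(0.85 f'_c b)) = 670 − √(670² − 2 × 1211.11×10⁶/(0.85 × 34.5 × 525)) = 130.03 mm.
A_s = 0.85 f'_c a b / f_y = 0.85 × 34.5 × 130.03 × 525 / 420 = 4766.4 mm².

A_s ≈ 4770 mm²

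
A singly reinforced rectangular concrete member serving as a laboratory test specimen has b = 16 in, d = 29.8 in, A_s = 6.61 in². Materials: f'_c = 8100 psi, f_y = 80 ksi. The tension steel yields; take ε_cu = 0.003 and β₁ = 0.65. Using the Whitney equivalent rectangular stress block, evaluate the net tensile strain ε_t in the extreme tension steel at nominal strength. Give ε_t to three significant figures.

a = A_s f_y/(0.85 f'_c b) = 4.800 in.
β₁ = 0.65, so c = a/β₁ = 4.800/0.65 = 7.385 in.
From the linear strain diagram with ε_cu = 0.003: ε_t = 0.003 (d − c)/c = 0.003 × (29.8 − 7.385)/7.385 = 0.00911.
Since ε_t ≥ 0.005, the section is tension-controlled.

ε_t ≈ 0.00911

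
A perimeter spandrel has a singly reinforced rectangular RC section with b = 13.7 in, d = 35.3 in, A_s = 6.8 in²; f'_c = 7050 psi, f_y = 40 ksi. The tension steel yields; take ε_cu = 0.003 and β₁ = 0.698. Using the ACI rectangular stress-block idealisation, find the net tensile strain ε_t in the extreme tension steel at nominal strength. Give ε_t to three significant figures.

ε_t ≈ 0.0193

a = A_s f_y/(0.85 f'_c b) = 3.313 in.
β₁ = 0.698, so c = a/β₁ = 3.313/0.698 = 4.746 in.
From the linear strain diagram with ε_cu = 0.003: ε_t = 0.003 (d − c)/c = 0.003 × (35.3 − 4.746)/4.746 = 0.0193.
Since ε_t ≥ 0.005, the section is tension-controlled.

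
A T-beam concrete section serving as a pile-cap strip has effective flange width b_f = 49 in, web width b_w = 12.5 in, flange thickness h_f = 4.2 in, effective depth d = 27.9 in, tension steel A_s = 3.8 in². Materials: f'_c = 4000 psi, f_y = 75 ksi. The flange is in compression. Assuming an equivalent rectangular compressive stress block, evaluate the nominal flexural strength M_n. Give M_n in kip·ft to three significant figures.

Tension: T = A_s f_y = 3.8 × 75 = 285 kips.
Try a within the flange: a = T/(0.85 f'_c b_f) = 285/(0.85 × 4 × 49) = 1.711 in.
Since a = 1.711 ≤ h_f = 4.2 in, the stress block lies entirely in the flange; analyse as a rectangular beam of width b_f.
M_n = T(d − a/2) = 285 × (27.9 − 0.8555) = 7707.7 kip·in.
M_n = 7707.7/12 = 642.31 kip·ft.

M_n ≈ 642 kip·ft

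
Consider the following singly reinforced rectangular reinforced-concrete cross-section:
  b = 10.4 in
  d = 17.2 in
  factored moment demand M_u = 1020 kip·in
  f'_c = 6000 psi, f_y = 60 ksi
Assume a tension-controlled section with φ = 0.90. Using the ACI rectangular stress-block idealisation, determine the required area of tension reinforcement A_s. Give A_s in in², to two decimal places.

M_n = M_u/φ = 1020/0.90 = 1133.33 kip·in.
From M_n = 0.85 f'_c a b (d − a/2):
a = d − √(d² − 2M_n/(0.85 f'_c b)) = 17.2 − √(17.2² − 2 × 1133.33/(0.85 × 6 × 10.4)) = 1.291 in.
A_s = 0.85 f'_c a b / f_y = 0.85 × 6 × 1.291 × 10.4 / 60 = 1.141 in².

A_s ≈ 1.14 in²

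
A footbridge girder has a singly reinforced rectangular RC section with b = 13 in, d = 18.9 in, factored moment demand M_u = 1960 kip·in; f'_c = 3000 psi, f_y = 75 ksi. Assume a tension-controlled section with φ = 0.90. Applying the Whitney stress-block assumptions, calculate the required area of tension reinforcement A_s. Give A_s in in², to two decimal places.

A_s ≈ 1.71 in²

M_n = M_u/φ = 1960/0.90 = 2177.78 kip·in.
From M_n = 0.85 f'_c a b (d − a/2):
a = d − √(d² − 2M_n/(0.85 f'_c b)) = 18.9 − √(18.9² − 2 × 2177.78/(0.85 × 3 × 13)) = 3.873 in.
A_s = 0.85 f'_c a b / f_y = 0.85 × 3 × 3.873 × 13 / 75 = 1.712 in².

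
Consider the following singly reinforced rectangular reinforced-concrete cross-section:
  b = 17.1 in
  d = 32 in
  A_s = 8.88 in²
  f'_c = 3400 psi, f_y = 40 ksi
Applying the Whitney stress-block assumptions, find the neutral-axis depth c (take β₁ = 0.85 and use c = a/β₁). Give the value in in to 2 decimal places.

c ≈ 8.46 in

T = A_s f_y = 8.88 × 40 = 355.2 kips.
a = T/(0.85 f'_c b) = 355.2/(0.85 × 3.4 × 17.1) = 7.1875 in.
With β₁ = 0.85, c = a/β₁ = 7.1875/0.85 = 8.46 in.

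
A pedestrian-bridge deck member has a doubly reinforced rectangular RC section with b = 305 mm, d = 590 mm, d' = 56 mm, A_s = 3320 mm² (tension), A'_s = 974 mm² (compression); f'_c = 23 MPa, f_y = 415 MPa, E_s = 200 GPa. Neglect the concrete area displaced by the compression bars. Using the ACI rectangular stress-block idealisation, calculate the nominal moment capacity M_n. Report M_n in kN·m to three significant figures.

Assume both tension and compression steel yield.
Net tension couple steel: A_s − A'_s = 2346 mm².
a = (A_s − A'_s) f_y / (0.85 f'_c b) = 973590/(0.85 × 23 × 305) = 163.28 mm.
c = a/β₁ = 163.28/0.85 = 192.09 mm; ε'_s = 0.003(c − d')/c = 0.0021 ≥ f_y/E_s = 0.0021, so compression steel does yield.
M_n = (A_s − A'_s) f_y (d − a/2) + A'_s f_y (d − d') = [973590 × (590 − 81.64) + 404210 × (590 − 56)] × 10⁻⁶ = 494.93 + 215.85 = 710.78 kN·m.

M_n ≈ 711 kN·m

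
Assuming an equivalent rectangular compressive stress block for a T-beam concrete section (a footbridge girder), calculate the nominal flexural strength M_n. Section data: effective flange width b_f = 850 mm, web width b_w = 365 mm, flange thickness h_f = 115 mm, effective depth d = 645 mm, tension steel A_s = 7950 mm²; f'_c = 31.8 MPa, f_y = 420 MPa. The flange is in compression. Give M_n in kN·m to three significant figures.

M_n ≈ 1900 kN·m

Tension: T = A_s f_y = 7950 × 420 = 3339000 N.
Try a within the flange: a = T/(0.85 f'_c b_f) = 3339000/(0.85 × 31.8 × 850) = 145.33 mm.
a = 145.33 > h_f = 115 mm: the block extends into the web. Split into flange-overhang and web parts.
C_f = 0.85 f'_c (b_f − b_w) h_f = 0.85 × 31.8 × (850 − 365) × 115 = 1507598 N.
Remaining web compression depth: a_w = (T − C_f)/(0.85 f'_c b_w) = (3339000 − 1507598)/(0.85 × 31.8 × 365) = 185.63 mm.
M_n = C_f(d − h_f/2) + (T − C_f)(d − a_w/2) = 1507598 × (645 − 57.5) + 1831402 × (645 − 92.815) = 885.71 + 1011.27 = 1896.98 × 10⁶ N·mm.
M_n = 1896.98 kN·m.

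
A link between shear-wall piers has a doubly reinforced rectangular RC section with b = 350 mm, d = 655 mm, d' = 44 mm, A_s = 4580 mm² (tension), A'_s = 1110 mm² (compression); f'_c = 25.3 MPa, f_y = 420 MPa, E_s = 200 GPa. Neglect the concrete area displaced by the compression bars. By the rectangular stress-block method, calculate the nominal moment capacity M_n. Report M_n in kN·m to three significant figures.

M_n ≈ 1100 kN·m

Assume both tension and compression steel yield.
Net tension couple steel: A_s − A'_s = 3470 mm².
a = (A_s − A'_s) f_y / (0.85 f'_c b) = 1457400/(0.85 × 25.3 × 350) = 193.63 mm.
c = a/β₁ = 193.63/0.85 = 227.80 mm; ε'_s = 0.003(c − d')/c = 0.0024 ≥ f_y/E_s = 0.0021, so compression steel does yield.
M_n = (A_s − A'_s) f_y (d − a/2) + A'_s f_y (d − d') = [1457400 × (655 − 96.815) + 466200 × (655 − 44)] × 10⁻⁶ = 813.50 + 284.85 = 1098.35 kN·m.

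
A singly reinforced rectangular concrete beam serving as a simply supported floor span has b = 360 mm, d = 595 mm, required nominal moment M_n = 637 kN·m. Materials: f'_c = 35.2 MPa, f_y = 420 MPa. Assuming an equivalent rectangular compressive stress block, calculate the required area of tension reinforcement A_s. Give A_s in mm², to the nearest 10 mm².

With M_n = 0.85 f'_c a b (d − a/2), solve the quadratic for a:
a = d − √(d² − 2M_n/(0.85 f'_c b)) = 595 − √(595² − 2 × 637×10⁶/(0.85 × 35.2 × 360)) = 109.46 mm.
A_s = 0.85 f'_c a b / f_y = 0.85 × 35.2 × 109.46 × 360 / 420 = 2807.2 mm².

A_s ≈ 2810 mm²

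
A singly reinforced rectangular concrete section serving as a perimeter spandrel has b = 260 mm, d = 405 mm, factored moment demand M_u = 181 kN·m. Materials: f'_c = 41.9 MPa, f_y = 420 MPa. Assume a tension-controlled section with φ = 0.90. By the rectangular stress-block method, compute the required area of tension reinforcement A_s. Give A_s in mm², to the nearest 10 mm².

A_s ≈ 1270 mm²

M_n = M_u/φ = 181/0.90 = 201.111 kN·m.
With M_n = 0.85 f'_c a b (d − a/2), solve the quadratic for a:
a = d − √(d² − 2M_n/(0.85 f'_c b)) = 405 − √(405² − 2 × 201.111×10⁶/(0.85 × 41.9 × 260)) = 57.74 mm.
A_s = 0.85 f'_c a b / f_y = 0.85 × 41.9 × 57.74 × 260 / 420 = 1273.0 mm².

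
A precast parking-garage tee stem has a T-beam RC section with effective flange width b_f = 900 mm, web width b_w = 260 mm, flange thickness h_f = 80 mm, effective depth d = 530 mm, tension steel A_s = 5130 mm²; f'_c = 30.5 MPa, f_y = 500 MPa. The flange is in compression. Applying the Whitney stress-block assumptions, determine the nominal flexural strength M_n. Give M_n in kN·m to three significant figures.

Tension: T = A_s f_y = 5130 × 500 = 2565000 N.
Try a within the flange: a = T/(0.85 f'_c b_f) = 2565000/(0.85 × 30.5 × 900) = 109.93 mm.
a = 109.93 > h_f = 80 mm: the block extends into the web. Split into flange-overhang and web parts.
C_f = 0.85 f'_c (b_f − b_w) h_f = 0.85 × 30.5 × (900 − 260) × 80 = 1327360 N.
Remaining web compression depth: a_w = (T − C_f)/(0.85 f'_c b_w) = (2565000 − 1327360)/(0.85 × 30.5 × 260) = 183.61 mm.
M_n = C_f(d − h_f/2) + (T − C_f)(d − a_w/2) = 1327360 × (530 − 40) + 1237640 × (530 − 91.805) = 650.41 + 542.33 = 1192.74 × 10⁶ N·mm.
M_n = 1192.74 kN·m.

M_n ≈ 1190 kN·m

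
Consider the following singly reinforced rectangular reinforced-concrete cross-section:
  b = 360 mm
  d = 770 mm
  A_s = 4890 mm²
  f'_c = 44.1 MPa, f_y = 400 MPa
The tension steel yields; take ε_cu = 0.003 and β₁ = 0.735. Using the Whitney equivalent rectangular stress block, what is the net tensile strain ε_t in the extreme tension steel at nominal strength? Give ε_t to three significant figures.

a = A_s f_y/(0.85 f'_c b) = 144.95 mm.
β₁ = 0.735, so c = a/β₁ = 144.95/0.735 = 197.21 mm.
From the linear strain diagram with ε_cu = 0.003: ε_t = 0.003 (d − c)/c = 0.003 × (770 − 197.21)/197.21 = 0.00871.
Since ε_t ≥ 0.005, the section is tension-controlled.

ε_t ≈ 0.00871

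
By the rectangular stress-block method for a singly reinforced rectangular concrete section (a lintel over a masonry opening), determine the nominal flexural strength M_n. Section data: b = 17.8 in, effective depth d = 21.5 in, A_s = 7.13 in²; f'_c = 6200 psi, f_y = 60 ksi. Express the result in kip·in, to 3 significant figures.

M_n ≈ 8220 kip·in

T = A_s f_y = 7.13 × 60 = 427.8 kips.
a = T/(0.85 f'_c b) = 427.8/(0.85 × 6.2 × 17.8) = 4.560 in.
M_n = T(d − a/2) = 427.8 × (21.5 − 2.28) = 8222.3 kip·in.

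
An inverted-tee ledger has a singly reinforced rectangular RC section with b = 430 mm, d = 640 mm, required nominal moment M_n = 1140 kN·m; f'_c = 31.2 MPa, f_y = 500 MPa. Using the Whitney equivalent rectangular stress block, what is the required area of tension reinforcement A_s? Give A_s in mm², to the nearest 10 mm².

With M_n = 0.85 f'_c a b (d − a/2), solve the quadratic for a:
a = d − √(d² − 2M_n/(0.85 f'_c b)) = 640 − √(640² − 2 × 1140×10⁶/(0.85 × 31.2 × 430)) = 182.11 mm.
A_s = 0.85 f'_c a b / f_y = 0.85 × 31.2 × 182.11 × 430 / 500 = 4153.4 mm².

A_s ≈ 4150 mm²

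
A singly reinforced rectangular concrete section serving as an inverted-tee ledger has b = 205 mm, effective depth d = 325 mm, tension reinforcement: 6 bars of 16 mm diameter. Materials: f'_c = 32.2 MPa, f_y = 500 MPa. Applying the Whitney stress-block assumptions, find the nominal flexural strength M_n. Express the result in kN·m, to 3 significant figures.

A_s = 6 × 201 = 1206 mm².
T = A_s f_y = 1206 × 500 = 603000 N = 603 kN.
From C = T: a = T/(0.85 f'_c b) = 603000/(0.85 × 32.2 × 205) = 107.47 mm.
M_n = T(d − a/2) = 603 kN × (325 − 53.735) mm = 163.57 kN·m.

M_n ≈ 164 kN·m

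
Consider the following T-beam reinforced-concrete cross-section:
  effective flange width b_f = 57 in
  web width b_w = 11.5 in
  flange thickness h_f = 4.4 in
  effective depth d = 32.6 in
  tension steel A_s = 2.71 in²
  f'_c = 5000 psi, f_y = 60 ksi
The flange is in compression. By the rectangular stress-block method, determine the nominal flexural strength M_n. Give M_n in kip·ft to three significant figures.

M_n ≈ 437 kip·ft

Tension: T = A_s f_y = 2.71 × 60 = 162.6 kips.
Try a within the flange: a = T/(0.85 f'_c b_f) = 162.6/(0.85 × 5 × 57) = 0.671 in.
Since a = 0.671 ≤ h_f = 4.4 in, the stress block lies entirely in the flange; analyse as a rectangular beam of width b_f.
M_n = T(d − a/2) = 162.6 × (32.6 − 0.3355) = 5246.2 kip·in.
M_n = 5246.2/12 = 437.18 kip·ft.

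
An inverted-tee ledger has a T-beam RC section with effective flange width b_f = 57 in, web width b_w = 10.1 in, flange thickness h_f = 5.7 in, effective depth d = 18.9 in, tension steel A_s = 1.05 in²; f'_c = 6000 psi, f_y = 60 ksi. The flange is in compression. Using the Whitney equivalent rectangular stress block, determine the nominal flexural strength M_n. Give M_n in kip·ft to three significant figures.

Tension: T = A_s f_y = 1.05 × 60 = 63 kips.
Try a within the flange: a = T/(0.85 f'_c b_f) = 63/(0.85 × 6 × 57) = 0.217 in.
Since a = 0.217 ≤ h_f = 5.7 in, the stress block lies entirely in the flange; analyse as a rectangular beam of width b_f.
M_n = T(d − a/2) = 63 × (18.9 − 0.1085) = 1183.9 kip·in.
M_n = 1183.9/12 = 98.66 kip·ft.

M_n ≈ 98.7 kip·ft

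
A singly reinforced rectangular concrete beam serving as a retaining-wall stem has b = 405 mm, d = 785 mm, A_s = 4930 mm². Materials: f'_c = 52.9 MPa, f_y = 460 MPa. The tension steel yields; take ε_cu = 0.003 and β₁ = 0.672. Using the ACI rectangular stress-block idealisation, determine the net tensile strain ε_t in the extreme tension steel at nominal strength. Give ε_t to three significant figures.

a = A_s f_y/(0.85 f'_c b) = 124.53 mm.
β₁ = 0.672, so c = a/β₁ = 124.53/0.672 = 185.31 mm.
From the linear strain diagram with ε_cu = 0.003: ε_t = 0.003 (d − c)/c = 0.003 × (785 − 185.31)/185.31 = 0.00971.
Since ε_t ≥ 0.005, the section is tension-controlled.

ε_t ≈ 0.00971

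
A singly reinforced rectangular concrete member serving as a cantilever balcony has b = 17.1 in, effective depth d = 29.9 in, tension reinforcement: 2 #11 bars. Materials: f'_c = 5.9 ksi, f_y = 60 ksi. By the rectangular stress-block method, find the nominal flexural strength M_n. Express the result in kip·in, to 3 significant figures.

M_n ≈ 5390 kip·in

A_s = 2 × 1.56 = 3.12 in².
T = A_s f_y = 3.12 × 60 = 187.2 kips.
a = T/(0.85 f'_c b) = 187.2/(0.85 × 5.9 × 17.1) = 2.183 in.
M_n = T(d − a/2) = 187.2 × (29.9 − 1.0915) = 5393.0 kip·in.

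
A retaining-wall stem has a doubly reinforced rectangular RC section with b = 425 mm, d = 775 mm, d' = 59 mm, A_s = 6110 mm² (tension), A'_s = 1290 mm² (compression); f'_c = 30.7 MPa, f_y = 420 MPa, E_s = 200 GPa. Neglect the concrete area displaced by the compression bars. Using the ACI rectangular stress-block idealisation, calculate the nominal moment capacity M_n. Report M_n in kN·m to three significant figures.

M_n ≈ 1770 kN·m

Assume both tension and compression steel yield.
Net tension couple steel: A_s − A'_s = 4820 mm².
a = (A_s − A'_s) f_y / (0.85 f'_c b) = 2024400/(0.85 × 30.7 × 425) = 182.54 mm.
c = a/β₁ = 182.54/0.831 = 219.66 mm; ε'_s = 0.003(c − d')/c = 0.0022 ≥ f_y/E_s = 0.0021, so compression steel does yield.
M_n = (A_s − A'_s) f_y (d − a/2) + A'_s f_y (d − d') = [2024400 × (775 − 91.27) + 541800 × (775 − 59)] × 10⁻⁶ = 1384.14 + 387.93 = 1772.07 kN·m.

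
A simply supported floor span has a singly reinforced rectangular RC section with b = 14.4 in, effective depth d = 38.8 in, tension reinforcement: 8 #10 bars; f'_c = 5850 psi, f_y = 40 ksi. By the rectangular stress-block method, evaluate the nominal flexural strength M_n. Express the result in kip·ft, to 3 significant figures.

A_s = 8 × 1.27 = 10.16 in².
T = A_s f_y = 10.16 × 40 = 406.4 kips.
a = T/(0.85 f'_c b) = 406.4/(0.85 × 5.85 × 14.4) = 5.676 in.
M_n = T(d − a/2) = 406.4 × (38.8 − 2.838) = 14615.0 kip·in = 14615.0/12 = 1217.92 kip·ft.

M_n ≈ 1220 kip·ft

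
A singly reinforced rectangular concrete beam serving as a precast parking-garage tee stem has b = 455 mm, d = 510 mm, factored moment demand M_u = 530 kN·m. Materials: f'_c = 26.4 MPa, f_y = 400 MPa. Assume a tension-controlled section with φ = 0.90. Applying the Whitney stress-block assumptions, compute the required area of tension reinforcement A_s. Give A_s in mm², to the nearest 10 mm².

A_s ≈ 3310 mm²

M_n = M_u/φ = 530/0.90 = 588.889 kN·m.
With M_n = 0.85 f'_c a b (d − a/2), solve the quadratic for a:
a = d − √(d² − 2M_n/(0.85 f'_c b)) = 510 − √(510² − 2 × 588.889×10⁶/(0.85 × 26.4 × 455)) = 129.54 mm.
A_s = 0.85 f'_c a b / f_y = 0.85 × 26.4 × 129.54 × 455 / 400 = 3306.6 mm².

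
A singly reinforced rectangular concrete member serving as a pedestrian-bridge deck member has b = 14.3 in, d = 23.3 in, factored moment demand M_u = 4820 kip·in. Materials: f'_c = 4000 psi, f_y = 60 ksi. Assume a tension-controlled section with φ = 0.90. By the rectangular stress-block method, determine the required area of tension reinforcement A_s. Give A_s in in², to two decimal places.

A_s ≈ 4.33 in²

M_n = M_u/φ = 4820/0.90 = 5355.56 kip·in.
From M_n = 0.85 f'_c a b (d − a/2):
a = d − √(d² − 2M_n/(0.85 f'_c b)) = 23.3 − √(23.3² − 2 × 5355.56/(0.85 × 4 × 14.3)) = 5.339 in.
A_s = 0.85 f'_c a b / f_y = 0.85 × 4 × 5.339 × 14.3 / 60 = 4.326 in².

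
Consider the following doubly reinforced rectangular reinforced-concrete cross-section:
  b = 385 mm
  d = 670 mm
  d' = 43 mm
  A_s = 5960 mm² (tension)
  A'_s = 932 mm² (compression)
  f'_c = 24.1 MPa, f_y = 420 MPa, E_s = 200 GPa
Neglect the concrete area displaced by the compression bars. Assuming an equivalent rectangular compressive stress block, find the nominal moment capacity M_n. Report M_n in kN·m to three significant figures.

Assume both tension and compression steel yield.
Net tension couple steel: A_s − A'_s = 5028 mm².
a = (A_s − A'_s) f_y / (0.85 f'_c b) = 2111760/(0.85 × 24.1 × 385) = 267.76 mm.
c = a/β₁ = 267.76/0.85 = 315.01 mm; ε'_s = 0.003(c − d')/c = 0.0026 ≥ f_y/E_s = 0.0021, so compression steel does yield.
M_n = (A_s − A'_s) f_y (d − a/2) + A'_s f_y (d − d') = [2111760 × (670 − 133.88) + 391440 × (670 − 43)] × 10⁻⁶ = 1132.16 + 245.43 = 1377.59 kN·m.

M_n ≈ 1380 kN·m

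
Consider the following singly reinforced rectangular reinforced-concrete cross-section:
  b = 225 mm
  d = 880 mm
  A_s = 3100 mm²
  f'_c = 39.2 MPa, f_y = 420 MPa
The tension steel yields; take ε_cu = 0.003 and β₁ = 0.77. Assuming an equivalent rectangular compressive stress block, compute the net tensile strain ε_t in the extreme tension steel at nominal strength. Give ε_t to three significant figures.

ε_t ≈ 0.00870

a = A_s f_y/(0.85 f'_c b) = 173.67 mm.
β₁ = 0.77, so c = a/β₁ = 173.67/0.77 = 225.55 mm.
From the linear strain diagram with ε_cu = 0.003: ε_t = 0.003 (d − c)/c = 0.003 × (880 − 225.55)/225.55 = 0.00870.
Since ε_t ≥ 0.005, the section is tension-controlled.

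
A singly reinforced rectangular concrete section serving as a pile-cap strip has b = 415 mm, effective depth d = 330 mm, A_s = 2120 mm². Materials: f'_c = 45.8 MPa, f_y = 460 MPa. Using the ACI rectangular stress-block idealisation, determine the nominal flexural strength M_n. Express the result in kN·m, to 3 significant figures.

M_n ≈ 292 kN·m

T = A_s f_y = 2120 × 460 = 975200 N = 975.2 kN.
From C = T: a = T/(0.85 f'_c b) = 975200/(0.85 × 45.8 × 415) = 60.36 mm.
M_n = T(d − a/2) = 975.2 kN × (330 − 30.18) mm = 292.38 kN·m.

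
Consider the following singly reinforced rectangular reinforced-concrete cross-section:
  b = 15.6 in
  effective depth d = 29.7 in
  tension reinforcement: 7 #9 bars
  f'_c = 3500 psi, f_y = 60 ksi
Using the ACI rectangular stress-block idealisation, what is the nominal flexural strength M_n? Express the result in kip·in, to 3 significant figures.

M_n ≈ 10600 kip·in

A_s = 7 × 1 = 7 in².
T = A_s f_y = 7 × 60 = 420 kips.
a = T/(0.85 f'_c b) = 420/(0.85 × 3.5 × 15.6) = 9.050 in.
M_n = T(d − a/2) = 420 × (29.7 − 4.525) = 10573.5 kip·in.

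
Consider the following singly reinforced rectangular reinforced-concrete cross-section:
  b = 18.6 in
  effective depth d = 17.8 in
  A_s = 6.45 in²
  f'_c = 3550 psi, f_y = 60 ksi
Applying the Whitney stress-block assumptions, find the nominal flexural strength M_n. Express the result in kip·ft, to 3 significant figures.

M_n ≈ 463 kip·ft

T = A_s f_y = 6.45 × 60 = 387 kips.
a = T/(0.85 f'_c b) = 387/(0.85 × 3.55 × 18.6) = 6.895 in.
M_n = T(d − a/2) = 387 × (17.8 − 3.4475) = 5554.4 kip·in = 5554.4/12 = 462.87 kip·ft.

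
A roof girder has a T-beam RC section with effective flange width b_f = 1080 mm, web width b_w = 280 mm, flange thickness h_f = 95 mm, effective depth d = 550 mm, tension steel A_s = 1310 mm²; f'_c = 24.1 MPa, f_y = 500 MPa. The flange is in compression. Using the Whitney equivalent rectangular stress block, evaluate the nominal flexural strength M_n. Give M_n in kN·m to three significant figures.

Tension: T = A_s f_y = 1310 × 500 = 655000 N.
Try a within the flange: a = T/(0.85 f'_c b_f) = 655000/(0.85 × 24.1 × 1080) = 29.61 mm.
Since a = 29.61 ≤ h_f = 95 mm, the stress block lies entirely in the flange; analyse as a rectangular beam of width b_f.
M_n = T(d − a/2) = 655000 × (550 − 14.805) = 350.55 × 10⁶ N·mm.
M_n = 350.55 kN·m.

M_n ≈ 351 kN·m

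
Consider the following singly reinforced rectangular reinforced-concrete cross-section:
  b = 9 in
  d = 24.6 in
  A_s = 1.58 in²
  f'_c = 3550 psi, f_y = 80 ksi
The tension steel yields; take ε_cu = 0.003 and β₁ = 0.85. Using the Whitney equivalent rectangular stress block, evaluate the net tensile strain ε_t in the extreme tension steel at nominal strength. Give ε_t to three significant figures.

ε_t ≈ 0.0105

a = A_s f_y/(0.85 f'_c b) = 4.654 in.
β₁ = 0.85, so c = a/β₁ = 4.654/0.85 = 5.475 in.
From the linear strain diagram with ε_cu = 0.003: ε_t = 0.003 (d − c)/c = 0.003 × (24.6 − 5.475)/5.475 = 0.0105.
Since ε_t ≥ 0.005, the section is tension-controlled.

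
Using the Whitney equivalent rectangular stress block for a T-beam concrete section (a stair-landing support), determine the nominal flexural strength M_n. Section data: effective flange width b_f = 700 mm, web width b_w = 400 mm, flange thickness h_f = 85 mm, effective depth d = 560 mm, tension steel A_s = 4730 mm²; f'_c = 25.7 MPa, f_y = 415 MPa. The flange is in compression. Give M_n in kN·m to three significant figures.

Tension: T = A_s f_y = 4730 × 415 = 1962950 N.
Try a within the flange: a = T/(0.85 f'_c b_f) = 1962950/(0.85 × 25.7 × 700) = 128.37 mm.
a = 128.37 > h_f = 85 mm: the block extends into the web. Split into flange-overhang and web parts.
C_f = 0.85 f'_c (b_f − b_w) h_f = 0.85 × 25.7 × (700 − 400) × 85 = 557048 N.
Remaining web compression depth: a_w = (T − C_f)/(0.85 f'_c b_w) = (1962950 − 557048)/(0.85 × 25.7 × 400) = 160.90 mm.
M_n = C_f(d − h_f/2) + (T − C_f)(d − a_w/2) = 557048 × (560 − 42.5) + 1405902 × (560 − 80.45) = 288.27 + 674.20 = 962.47 × 10⁶ N·mm.
M_n = 962.47 kN·m.

M_n ≈ 962 kN·m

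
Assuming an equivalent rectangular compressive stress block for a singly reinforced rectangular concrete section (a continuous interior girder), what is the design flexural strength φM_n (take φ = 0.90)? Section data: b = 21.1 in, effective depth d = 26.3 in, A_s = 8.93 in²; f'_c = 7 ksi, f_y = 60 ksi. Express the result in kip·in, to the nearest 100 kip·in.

T = A_s f_y = 8.93 × 60 = 535.8 kips.
a = T/(0.85 f'_c b) = 535.8/(0.85 × 7 × 21.1) = 4.268 in.
M_n = T(d − a/2) = 535.8 × (26.3 − 2.134) = 12948.1 kip·in.
φM_n = 0.90 × 12948.1 = 11653.3 kip·in.

φM_n ≈ 11700 kip·in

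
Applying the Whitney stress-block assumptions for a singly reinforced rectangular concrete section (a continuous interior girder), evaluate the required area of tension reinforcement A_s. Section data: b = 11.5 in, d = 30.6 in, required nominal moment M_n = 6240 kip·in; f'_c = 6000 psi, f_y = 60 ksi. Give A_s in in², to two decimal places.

A_s ≈ 3.62 in²

From M_n = 0.85 f'_c a b (d − a/2):
a = d − √(d² − 2M_n/(0.85 f'_c b)) = 30.6 − √(30.6² − 2 × 6240/(0.85 × 6 × 11.5)) = 3.701 in.
A_s = 0.85 f'_c a b / f_y = 0.85 × 6 × 3.701 × 11.5 / 60 = 3.618 in².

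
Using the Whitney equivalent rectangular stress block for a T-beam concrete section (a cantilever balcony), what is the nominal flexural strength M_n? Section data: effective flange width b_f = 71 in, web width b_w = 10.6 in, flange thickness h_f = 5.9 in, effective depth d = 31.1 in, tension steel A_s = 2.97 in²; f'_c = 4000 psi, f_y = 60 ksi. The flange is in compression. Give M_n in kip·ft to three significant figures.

M_n ≈ 456 kip·ft

Tension: T = A_s f_y = 2.97 × 60 = 178.2 kips.
Try a within the flange: a = T/(0.85 f'_c b_f) = 178.2/(0.85 × 4 × 71) = 0.738 in.
Since a = 0.738 ≤ h_f = 5.9 in, the stress block lies entirely in the flange; analyse as a rectangular beam of width b_f.
M_n = T(d − a/2) = 178.2 × (31.1 − 0.369) = 5476.3 kip·in.
M_n = 5476.3/12 = 456.36 kip·ft.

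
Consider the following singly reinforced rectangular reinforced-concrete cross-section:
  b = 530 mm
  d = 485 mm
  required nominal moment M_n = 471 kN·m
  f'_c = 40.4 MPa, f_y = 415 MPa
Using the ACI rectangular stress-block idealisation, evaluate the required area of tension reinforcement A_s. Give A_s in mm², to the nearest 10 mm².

With M_n = 0.85 f'_c a b (d − a/2), solve the quadratic for a:
a = d − √(d² − 2M_n/(0.85 f'_c b)) = 485 − √(485² − 2 × 471×10⁶/(0.85 × 40.4 × 530)) = 56.67 mm.
A_s = 0.85 f'_c a b / f_y = 0.85 × 40.4 × 56.67 × 530 / 415 = 2485.3 mm².

A_s ≈ 2490 mm²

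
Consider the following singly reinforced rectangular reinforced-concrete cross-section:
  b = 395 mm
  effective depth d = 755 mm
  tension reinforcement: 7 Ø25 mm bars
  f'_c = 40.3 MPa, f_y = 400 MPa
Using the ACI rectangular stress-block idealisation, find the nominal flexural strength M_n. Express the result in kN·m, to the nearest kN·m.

M_n ≈ 968 kN·m

A_s = 7 × 491 = 3437 mm².
T = A_s f_y = 3437 × 400 = 1374800 N = 1374.8 kN.
From C = T: a = T/(0.85 f'_c b) = 1374800/(0.85 × 40.3 × 395) = 101.61 mm.
M_n = T(d − a/2) = 1374.8 kN × (755 − 50.805) mm = 968.13 kN·m.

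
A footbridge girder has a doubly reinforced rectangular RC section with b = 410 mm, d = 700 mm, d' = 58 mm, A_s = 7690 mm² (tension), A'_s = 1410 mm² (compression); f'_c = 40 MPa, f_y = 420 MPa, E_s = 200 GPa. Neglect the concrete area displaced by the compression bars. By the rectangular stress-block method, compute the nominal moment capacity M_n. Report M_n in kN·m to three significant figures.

Assume both tension and compression steel yield.
Net tension couple steel: A_s − A'_s = 6280 mm².
a = (A_s − A'_s) f_y / (0.85 f'_c b) = 2637600/(0.85 × 40 × 410) = 189.21 mm.
c = a/β₁ = 189.21/0.764 = 247.66 mm; ε'_s = 0.003(c − d')/c = 0.0023 ≥ f_y/E_s = 0.0021, so compression steel does yield.
M_n = (A_s − A'_s) f_y (d − a/2) + A'_s f_y (d − d') = [2637600 × (700 − 94.605) + 592200 × (700 − 58)] × 10⁻⁶ = 1596.79 + 380.19 = 1976.98 kN·m.

M_n ≈ 1980 kN·m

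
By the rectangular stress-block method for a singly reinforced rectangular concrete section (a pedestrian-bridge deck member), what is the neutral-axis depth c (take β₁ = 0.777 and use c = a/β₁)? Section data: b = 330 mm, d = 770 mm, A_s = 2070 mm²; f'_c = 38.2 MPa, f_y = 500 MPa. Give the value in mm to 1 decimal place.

T = A_s f_y = 2070 × 500 = 1035000 N = 1035 kN.
Setting C = 0.85 f'_c a b equal to T: a = 1035000/(0.85 × 38.2 × 330) = 96.593 mm.
With β₁ = 0.777, c = a/β₁ = 96.593/0.777 = 124.3 mm.

c ≈ 124.3 mm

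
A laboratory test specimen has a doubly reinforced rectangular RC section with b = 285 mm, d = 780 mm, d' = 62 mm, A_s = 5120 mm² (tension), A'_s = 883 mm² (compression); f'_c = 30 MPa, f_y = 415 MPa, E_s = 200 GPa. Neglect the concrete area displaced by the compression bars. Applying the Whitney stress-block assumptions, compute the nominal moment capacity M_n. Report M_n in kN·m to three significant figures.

M_n ≈ 1420 kN·m

Assume both tension and compression steel yield.
Net tension couple steel: A_s − A'_s = 4237 mm².
a = (A_s − A'_s) f_y / (0.85 f'_c b) = 1758355/(0.85 × 30 × 285) = 241.95 mm.
c = a/β₁ = 241.95/0.836 = 289.41 mm; ε'_s = 0.003(c − d')/c = 0.0024 ≥ f_y/E_s = 0.0021, so compression steel does yield.
M_n = (A_s − A'_s) f_y (d − a/2) + A'_s f_y (d − d') = [1758355 × (780 − 120.975) + 366445 × (780 − 62)] × 10⁻⁶ = 1158.80 + 263.11 = 1421.91 kN·m.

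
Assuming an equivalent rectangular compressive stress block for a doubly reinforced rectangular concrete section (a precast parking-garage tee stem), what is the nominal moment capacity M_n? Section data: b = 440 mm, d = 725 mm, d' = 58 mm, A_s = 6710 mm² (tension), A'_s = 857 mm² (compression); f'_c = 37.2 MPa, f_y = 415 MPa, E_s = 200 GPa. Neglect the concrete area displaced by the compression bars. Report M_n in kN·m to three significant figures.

M_n ≈ 1790 kN·m

Assume both tension and compression steel yield.
Net tension couple steel: A_s − A'_s = 5853 mm².
a = (A_s − A'_s) f_y / (0.85 f'_c b) = 2428995/(0.85 × 37.2 × 440) = 174.59 mm.
c = a/β₁ = 174.59/0.784 = 222.69 mm; ε'_s = 0.003(c − d')/c = 0.0022 ≥ f_y/E_s = 0.0021, so compression steel does yield.
M_n = (A_s − A'_s) f_y (d − a/2) + A'_s f_y (d − d') = [2428995 × (725 − 87.295) + 355655 × (725 − 58)] × 10⁻⁶ = 1548.98 + 237.22 = 1786.20 kN·m.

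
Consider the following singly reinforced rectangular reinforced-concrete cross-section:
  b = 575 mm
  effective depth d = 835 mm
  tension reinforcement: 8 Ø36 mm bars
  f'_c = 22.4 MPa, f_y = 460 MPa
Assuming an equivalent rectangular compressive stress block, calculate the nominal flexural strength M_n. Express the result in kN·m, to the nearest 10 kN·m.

A_s = 8 × 1018 = 8144 mm².
T = A_s f_y = 8144 × 460 = 3746240 N = 3746.24 kN.
From C = T: a = T/(0.85 f'_c b) = 3746240/(0.85 × 22.4 × 575) = 342.18 mm.
M_n = T(d − a/2) = 3746.24 kN × (835 − 171.09) mm = 2487.17 kN·m.

M_n ≈ 2490 kN·m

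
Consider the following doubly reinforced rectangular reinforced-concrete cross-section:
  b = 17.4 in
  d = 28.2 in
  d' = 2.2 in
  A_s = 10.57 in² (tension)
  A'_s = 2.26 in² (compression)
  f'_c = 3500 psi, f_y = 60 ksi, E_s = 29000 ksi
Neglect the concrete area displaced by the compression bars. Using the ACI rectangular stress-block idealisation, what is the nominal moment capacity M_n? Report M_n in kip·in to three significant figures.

M_n ≈ 15200 kip·in

Assume both steels yield.
a = (A_s − A'_s) f_y/(0.85 f'_c b) = (10.57 − 2.26) × 60/(0.85 × 3.5 × 17.4) = 9.632 in.
c = a/β₁ = 9.632/0.85 = 11.332 in; ε'_s = 0.003(c − d')/c = 0.0024 ≥ ε_y = 0.0021, so the compression steel yields.
M_n = (A_s − A'_s) f_y (d − a/2) + A'_s f_y (d − d') = 498.6 × (28.2 − 4.816) + 135.6 × (28.2 − 2.2) = 11659.3 + 3525.6 = 15184.9 kip·in.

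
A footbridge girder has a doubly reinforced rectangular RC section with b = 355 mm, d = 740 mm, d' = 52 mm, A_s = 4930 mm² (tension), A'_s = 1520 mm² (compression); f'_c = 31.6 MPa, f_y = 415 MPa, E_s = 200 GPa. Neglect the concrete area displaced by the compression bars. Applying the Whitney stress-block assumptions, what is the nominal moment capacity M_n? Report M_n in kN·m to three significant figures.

Assume both tension and compression steel yield.
Net tension couple steel: A_s − A'_s = 3410 mm².
a = (A_s − A'_s) f_y / (0.85 f'_c b) = 1415150/(0.85 × 31.6 × 355) = 148.41 mm.
c = a/β₁ = 148.41/0.824 = 180.11 mm; ε'_s = 0.003(c − d')/c = 0.0021 ≥ f_y/E_s = 0.0021, so compression steel does yield.
M_n = (A_s − A'_s) f_y (d − a/2) + A'_s f_y (d − d') = [1415150 × (740 − 74.205) + 630800 × (740 − 52)] × 10⁻⁶ = 942.20 + 433.99 = 1376.19 kN·m.

M_n ≈ 1380 kN·m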